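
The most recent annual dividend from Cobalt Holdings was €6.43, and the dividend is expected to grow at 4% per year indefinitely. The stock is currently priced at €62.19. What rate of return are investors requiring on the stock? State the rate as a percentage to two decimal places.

D₁ = €6.43 × 1.04 = €6.6872
P = D₁/(r − g) ⇒ r = D₁/P + g = €6.6872/€62.19 + 0.04 = 0.107529 + 0.04 = 0.147529

14.75%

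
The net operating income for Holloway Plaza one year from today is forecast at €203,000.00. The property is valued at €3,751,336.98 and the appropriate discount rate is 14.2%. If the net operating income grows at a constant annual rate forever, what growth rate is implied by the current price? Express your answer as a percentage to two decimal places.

P = D₁/(r−g) ⇒ g = r − D₁/P = 0.142 − €203,000.00/€3,751,336.98 = 0.087886

8.79%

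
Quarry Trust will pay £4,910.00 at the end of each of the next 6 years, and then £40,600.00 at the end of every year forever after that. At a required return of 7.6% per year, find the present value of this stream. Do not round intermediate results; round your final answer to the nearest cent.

£367198.58

PV of 6-year annuity: £4,910.00 × [1 − (1+0.076)^−6] / 0.076 = 22976.42675
Perpetuity value at year 6: £40,600.00 / 0.076 = 534210.52632
PV of perpetuity: 534210.52632 / (1+0.076)^6 = 344222.15036
Total PV = 22976.42675 + 344222.15036 = 367198.57711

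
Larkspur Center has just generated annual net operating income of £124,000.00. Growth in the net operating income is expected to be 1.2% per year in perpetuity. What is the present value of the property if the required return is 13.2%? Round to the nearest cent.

£1045733.33

D₁ = D₀ × (1 + g) = £124,000.00 × 1.012 = £125,488.0000
Growing perpetuity: P = D₁ / (r − g) = £125,488.0000 / (0.132 − 0.012) = £1,045,733.33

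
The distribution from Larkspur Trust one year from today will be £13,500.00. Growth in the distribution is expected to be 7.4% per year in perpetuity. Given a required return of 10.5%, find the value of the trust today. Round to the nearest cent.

£435483.87

Growing perpetuity: P = D₁ / (r − g) = £13,500.0000 / (0.105 − 0.074) = £435,483.87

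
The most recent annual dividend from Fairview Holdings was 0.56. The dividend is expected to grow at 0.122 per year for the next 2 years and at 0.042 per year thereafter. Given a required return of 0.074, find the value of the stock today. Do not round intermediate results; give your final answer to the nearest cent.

D_1 = 0.62832
D_2 = 0.70498
Terminal value at year 2: TV = D_2×(1+g_2)/(r−g_2) = 0.73458/0.032 = 22.95575
P_0 = D_1/(1+r)^1 + D_2/(1+r)^2 + TV/(1+r)^2
    = 0.58503 + 0.61117 + 19.90137 = 21.09757

21.10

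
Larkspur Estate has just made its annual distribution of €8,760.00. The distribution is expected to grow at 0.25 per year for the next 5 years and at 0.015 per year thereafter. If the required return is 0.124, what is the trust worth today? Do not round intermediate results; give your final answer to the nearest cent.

€199684.39

D_1 = 10950.00000
D_2 = 13687.50000
D_3 = 17109.37500
D_4 = 21386.71875
D_5 = 26733.39844
Terminal value at year 5: TV = D_5×(1+g_2)/(r−g_2) = 27134.39941/0.109 = 248939.44417
P_0 = D_1/(1+r)^1 + D_2/(1+r)^2 + D_3/(1+r)^3 + D_4/(1+r)^4 + D_5/(1+r)^5 + TV/(1+r)^5
    = 9741.99288 + 10834.06682 + 12048.56185 + 13399.20135 + 14901.24705 + 138759.31887 = 199684.38882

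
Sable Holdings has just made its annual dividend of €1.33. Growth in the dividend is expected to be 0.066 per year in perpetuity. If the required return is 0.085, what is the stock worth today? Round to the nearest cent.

D₁ = D₀ × (1 + g) = €1.33 × 1.066 = €1.4178
Growing perpetuity: P = D₁ / (r − g) = €1.4178 / (0.085 − 0.066) = €74.62

€74.62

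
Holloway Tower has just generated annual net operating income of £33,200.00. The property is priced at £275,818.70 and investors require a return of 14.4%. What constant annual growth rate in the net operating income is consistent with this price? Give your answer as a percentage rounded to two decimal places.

P = D₀(1+g)/(r−g) ⇒ P(r−g) = D₀(1+g) ⇒ g(P+D₀) = P·r − D₀
g = (P·r − D₀)/(P + D₀) = (£275,818.70×0.144 − £33,200.00) / (£275,818.70 + £33,200.00) = 0.021092

2.11%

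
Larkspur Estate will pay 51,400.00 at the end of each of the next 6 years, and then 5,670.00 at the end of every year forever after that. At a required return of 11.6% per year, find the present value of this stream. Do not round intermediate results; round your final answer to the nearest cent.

239043.37

PV of 6-year annuity: 51,400.00 × [1 − (1+0.116)^−6] / 0.116 = 213742.24298
Perpetuity value at year 6: 5,670.00 / 0.116 = 48879.31034
PV of perpetuity: 48879.31034 / (1+0.116)^6 = 25301.12907
Total PV = 213742.24298 + 25301.12907 = 239043.37205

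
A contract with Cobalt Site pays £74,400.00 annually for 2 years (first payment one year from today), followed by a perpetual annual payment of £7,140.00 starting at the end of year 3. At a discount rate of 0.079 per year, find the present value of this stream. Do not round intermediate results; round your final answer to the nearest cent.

PV of 2-year annuity: £74,400.00 × [1 − (1+0.079)^−2] / 0.079 = 132857.02874
Perpetuity value at year 2: £7,140.00 / 0.079 = 90379.74684
PV of perpetuity: 90379.74684 / (1+0.079)^2 = 77629.75779
Total PV = 132857.02874 + 77629.75779 = 210486.78653

£210486.79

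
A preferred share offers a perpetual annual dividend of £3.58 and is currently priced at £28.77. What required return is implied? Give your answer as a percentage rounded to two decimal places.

12.44%

P = C/r ⇒ r = C/P = £3.58/£28.77 = 0.124435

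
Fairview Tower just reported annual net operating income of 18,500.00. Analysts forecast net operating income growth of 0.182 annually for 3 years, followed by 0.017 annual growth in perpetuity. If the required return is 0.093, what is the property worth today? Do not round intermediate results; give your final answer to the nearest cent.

D_1 = 21867.00000
D_2 = 25846.79400
D_3 = 30550.91051
Terminal value at year 3: TV = D_3×(1+g_2)/(r−g_2) = 31070.27599/0.076 = 408819.42088
P_0 = D_1/(1+r)^1 + D_2/(1+r)^2 + D_3/(1+r)^3 + TV/(1+r)^3
    = 20006.40439 + 21635.47117 + 23397.18840 + 313091.32377 = 378130.38774

378130.39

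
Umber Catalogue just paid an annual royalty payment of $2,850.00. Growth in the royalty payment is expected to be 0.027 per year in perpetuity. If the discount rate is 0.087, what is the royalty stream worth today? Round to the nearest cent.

$48782.50

D₁ = D₀ × (1 + g) = $2,850.00 × 1.027 = $2,926.9500
Growing perpetuity: P = D₁ / (r − g) = $2,926.9500 / (0.087 − 0.027) = $48,782.50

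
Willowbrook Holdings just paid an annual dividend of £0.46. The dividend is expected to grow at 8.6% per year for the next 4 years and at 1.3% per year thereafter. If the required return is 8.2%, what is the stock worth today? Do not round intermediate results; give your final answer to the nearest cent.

£8.71

D_1 = 0.49956
D_2 = 0.54252
D_3 = 0.58918
D_4 = 0.63985
Terminal value at year 4: TV = D_4×(1+g_2)/(r−g_2) = 0.64817/0.069 = 9.39372
P_0 = D_1/(1+r)^1 + D_2/(1+r)^2 + D_3/(1+r)^3 + D_4/(1+r)^4 + TV/(1+r)^4
    = 0.46170 + 0.46341 + 0.46512 + 0.46684 + 6.85375 = 8.71082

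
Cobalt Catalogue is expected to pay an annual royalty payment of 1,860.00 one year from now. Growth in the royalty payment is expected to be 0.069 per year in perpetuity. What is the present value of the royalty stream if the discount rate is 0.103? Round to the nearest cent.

Growing perpetuity: P = D₁ / (r − g) = 1,860.0000 / (0.103 − 0.069) = 54,705.88

54705.88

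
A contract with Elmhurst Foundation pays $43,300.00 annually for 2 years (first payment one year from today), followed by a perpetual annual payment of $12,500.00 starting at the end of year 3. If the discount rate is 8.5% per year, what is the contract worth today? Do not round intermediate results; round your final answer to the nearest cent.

PV of 2-year annuity: $43,300.00 × [1 − (1+0.085)^−2] / 0.085 = 76689.24802
Perpetuity value at year 2: $12,500.00 / 0.085 = 147058.82353
PV of perpetuity: 147058.82353 / (1+0.085)^2 = 124919.89512
Total PV = 76689.24802 + 124919.89512 = 201609.14314

$201609.14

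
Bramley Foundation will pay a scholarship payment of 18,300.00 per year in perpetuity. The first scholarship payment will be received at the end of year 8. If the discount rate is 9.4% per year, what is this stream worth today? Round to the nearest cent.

Value at end of year 7: C / r = 18,300.00 / 0.094 = 194,680.8511
Discount to today: PV = 194,680.8511 / (1 + 0.094)^7 = 194,680.8511 / 1.875518 = 103,801.11

103801.11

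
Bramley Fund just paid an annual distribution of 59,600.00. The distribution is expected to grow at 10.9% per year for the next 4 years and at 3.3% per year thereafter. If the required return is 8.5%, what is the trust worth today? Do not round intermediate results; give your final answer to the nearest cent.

D_1 = 66096.40000
D_2 = 73300.90760
D_3 = 81290.70653
D_4 = 90151.39354
Terminal value at year 4: TV = D_4×(1+g_2)/(r−g_2) = 93126.38953/0.052 = 1790892.10628
P_0 = D_1/(1+r)^1 + D_2/(1+r)^2 + D_3/(1+r)^3 + D_4/(1+r)^4 + TV/(1+r)^4
    = 60918.34101 + 62265.84349 + 63643.15247 + 65050.92727 + 1292261.68979 = 1544139.95403

1544139.95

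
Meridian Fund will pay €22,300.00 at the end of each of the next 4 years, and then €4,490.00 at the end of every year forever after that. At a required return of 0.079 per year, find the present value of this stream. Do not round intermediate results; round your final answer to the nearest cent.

PV of 4-year annuity: €22,300.00 × [1 − (1+0.079)^−4] / 0.079 = 74025.13257
Perpetuity value at year 4: €4,490.00 / 0.079 = 56835.44304
PV of perpetuity: 56835.44304 / (1+0.079)^4 = 41930.83114
Total PV = 74025.13257 + 41930.83114 = 115955.96371

€115955.96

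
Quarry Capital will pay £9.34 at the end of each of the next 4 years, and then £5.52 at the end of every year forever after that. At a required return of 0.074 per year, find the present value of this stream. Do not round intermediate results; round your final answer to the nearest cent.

£87.42

PV of 4-year annuity: £9.34 × [1 − (1+0.074)^−4] / 0.074 = 31.35296
Perpetuity value at year 4: £5.52 / 0.074 = 74.59459
PV of perpetuity: 74.59459 / (1+0.074)^4 = 56.06479
Total PV = 31.35296 + 56.06479 = 87.41775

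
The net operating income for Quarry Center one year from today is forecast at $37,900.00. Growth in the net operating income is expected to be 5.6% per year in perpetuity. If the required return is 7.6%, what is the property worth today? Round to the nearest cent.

$1895000.00

Growing perpetuity: P = D₁ / (r − g) = $37,900.0000 / (0.076 − 0.056) = $1,895,000.00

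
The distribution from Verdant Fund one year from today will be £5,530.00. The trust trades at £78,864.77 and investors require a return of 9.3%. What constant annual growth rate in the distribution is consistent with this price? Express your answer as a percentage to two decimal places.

P = D₁/(r−g) ⇒ g = r − D₁/P = 0.093 − £5,530.00/£78,864.77 = 0.022880

2.29%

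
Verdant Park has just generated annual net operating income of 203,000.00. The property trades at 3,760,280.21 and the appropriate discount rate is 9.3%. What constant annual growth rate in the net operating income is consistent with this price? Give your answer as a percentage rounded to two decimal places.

3.70%

P = D₀(1+g)/(r−g) ⇒ P(r−g) = D₀(1+g) ⇒ g(P+D₀) = P·r − D₀
g = (P·r − D₀)/(P + D₀) = (3,760,280.21×0.093 − 203,000.00) / (3,760,280.21 + 203,000.00) = 0.037016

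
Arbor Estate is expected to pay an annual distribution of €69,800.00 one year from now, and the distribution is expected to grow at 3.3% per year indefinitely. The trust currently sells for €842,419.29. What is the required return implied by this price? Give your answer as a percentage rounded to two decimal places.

11.59%

P = D₁/(r − g) ⇒ r = D₁/P + g = €69,800.0000/€842,419.29 + 0.033 = 0.082857 + 0.033 = 0.115857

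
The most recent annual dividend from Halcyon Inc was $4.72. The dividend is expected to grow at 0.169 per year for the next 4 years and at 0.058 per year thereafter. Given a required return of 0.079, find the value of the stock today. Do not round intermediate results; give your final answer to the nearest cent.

D_1 = 5.51768
D_2 = 6.45017
D_3 = 7.54025
D_4 = 8.81455
Terminal value at year 4: TV = D_4×(1+g_2)/(r−g_2) = 9.32579/0.021 = 444.08532
P_0 = D_1/(1+r)^1 + D_2/(1+r)^2 + D_3/(1+r)^3 + D_4/(1+r)^4 + TV/(1+r)^4
    = 5.11370 + 5.54023 + 6.00235 + 6.50301 + 327.62772 = 350.78701

$350.79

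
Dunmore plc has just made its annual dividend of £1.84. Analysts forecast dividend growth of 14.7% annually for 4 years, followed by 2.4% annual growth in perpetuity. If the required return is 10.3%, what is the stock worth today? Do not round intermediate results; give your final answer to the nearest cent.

D_1 = 2.11048
D_2 = 2.42072
D_3 = 2.77657
D_4 = 3.18472
Terminal value at year 4: TV = D_4×(1+g_2)/(r−g_2) = 3.26116/0.079 = 41.28044
P_0 = D_1/(1+r)^1 + D_2/(1+r)^2 + D_3/(1+r)^3 + D_4/(1+r)^4 + TV/(1+r)^4
    = 1.91340 + 1.98973 + 2.06910 + 2.15164 + 27.88960 = 36.01347

£36.01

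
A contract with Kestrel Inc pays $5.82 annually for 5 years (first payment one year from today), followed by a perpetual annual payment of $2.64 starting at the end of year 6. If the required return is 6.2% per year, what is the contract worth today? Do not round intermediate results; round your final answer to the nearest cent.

PV of 5-year annuity: $5.82 × [1 − (1+0.062)^−5] / 0.062 = 24.38314
Perpetuity value at year 5: $2.64 / 0.062 = 42.58065
PV of perpetuity: 42.58065 / (1+0.062)^5 = 31.52025
Total PV = 24.38314 + 31.52025 = 55.90339

$55.90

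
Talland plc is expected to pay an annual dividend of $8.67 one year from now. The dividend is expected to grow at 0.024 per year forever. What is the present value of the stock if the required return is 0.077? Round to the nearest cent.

$163.58

Growing perpetuity: P = D₁ / (r − g) = $8.6700 / (0.077 − 0.024) = $163.58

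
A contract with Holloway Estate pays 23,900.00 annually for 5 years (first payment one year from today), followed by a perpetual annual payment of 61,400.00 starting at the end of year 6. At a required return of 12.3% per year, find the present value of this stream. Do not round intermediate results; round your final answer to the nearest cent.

365006.53

PV of 5-year annuity: 23,900.00 × [1 − (1+0.123)^−5] / 0.123 = 85517.68271
Perpetuity value at year 5: 61,400.00 / 0.123 = 499186.99187
PV of perpetuity: 499186.99187 / (1+0.123)^5 = 279488.84465
Total PV = 85517.68271 + 279488.84465 = 365006.52736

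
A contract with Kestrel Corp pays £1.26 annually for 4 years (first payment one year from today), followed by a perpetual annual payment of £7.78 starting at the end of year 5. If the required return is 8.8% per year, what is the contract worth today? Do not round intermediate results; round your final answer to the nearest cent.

PV of 4-year annuity: £1.26 × [1 − (1+0.088)^−4] / 0.088 = 4.10003
Perpetuity value at year 4: £7.78 / 0.088 = 88.40909
PV of perpetuity: 88.40909 / (1+0.088)^4 = 63.09302
Total PV = 4.10003 + 63.09302 = 67.19306

£67.19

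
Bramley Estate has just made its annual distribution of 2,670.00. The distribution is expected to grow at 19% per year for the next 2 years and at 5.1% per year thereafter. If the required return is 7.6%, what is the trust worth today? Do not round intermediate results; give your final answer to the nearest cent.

143510.02

D_1 = 3177.30000
D_2 = 3780.98700
Terminal value at year 2: TV = D_2×(1+g_2)/(r−g_2) = 3973.81734/0.025 = 158952.69348
P_0 = D_1/(1+r)^1 + D_2/(1+r)^2 + TV/(1+r)^2
    = 2952.88104 + 3265.73275 + 137291.40480 = 143510.01859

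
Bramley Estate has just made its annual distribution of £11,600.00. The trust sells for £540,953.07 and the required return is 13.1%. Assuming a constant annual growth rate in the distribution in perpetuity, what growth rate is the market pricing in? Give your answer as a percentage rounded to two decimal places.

10.73%

P = D₀(1+g)/(r−g) ⇒ P(r−g) = D₀(1+g) ⇒ g(P+D₀) = P·r − D₀
g = (P·r − D₀)/(P + D₀) = (£540,953.07×0.131 − £11,600.00) / (£540,953.07 + £11,600.00) = 0.107256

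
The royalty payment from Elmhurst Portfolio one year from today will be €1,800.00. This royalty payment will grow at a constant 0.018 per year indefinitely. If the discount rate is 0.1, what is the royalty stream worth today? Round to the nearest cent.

€21951.22

Growing perpetuity: P = D₁ / (r − g) = €1,800.0000 / (0.1 − 0.018) = €21,951.22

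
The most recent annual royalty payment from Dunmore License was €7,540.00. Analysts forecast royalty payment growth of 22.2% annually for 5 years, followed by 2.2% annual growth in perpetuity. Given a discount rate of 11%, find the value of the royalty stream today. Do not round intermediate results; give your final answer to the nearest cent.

€192373.83

D_1 = 9213.88000
D_2 = 11259.36136
D_3 = 13758.93958
D_4 = 16813.42417
D_5 = 20546.00433
Terminal value at year 5: TV = D_5×(1+g_2)/(r−g_2) = 20998.01643/0.088 = 238613.82307
P_0 = D_1/(1+r)^1 + D_2/(1+r)^2 + D_3/(1+r)^3 + D_4/(1+r)^4 + D_5/(1+r)^5 + TV/(1+r)^5
    = 8300.79279 + 9138.35026 + 10060.41804 + 11075.52328 + 12193.05356 + 141605.69019 = 192373.82813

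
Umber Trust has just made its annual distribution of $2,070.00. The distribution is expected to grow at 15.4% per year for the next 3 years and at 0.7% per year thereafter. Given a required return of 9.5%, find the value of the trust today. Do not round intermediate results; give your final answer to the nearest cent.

D_1 = 2388.78000
D_2 = 2756.65212
D_3 = 3181.17655
Terminal value at year 3: TV = D_3×(1+g_2)/(r−g_2) = 3203.44478/0.088 = 36402.78162
P_0 = D_1/(1+r)^1 + D_2/(1+r)^2 + D_3/(1+r)^3 + TV/(1+r)^3
    = 2181.53425 + 2299.07810 + 2422.95537 + 27726.31882 = 34629.88654

$34629.89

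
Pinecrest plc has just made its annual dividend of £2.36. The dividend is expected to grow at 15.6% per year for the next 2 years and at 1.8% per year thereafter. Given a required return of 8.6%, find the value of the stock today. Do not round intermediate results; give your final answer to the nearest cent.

D_1 = 2.72816
D_2 = 3.15375
Terminal value at year 2: TV = D_2×(1+g_2)/(r−g_2) = 3.21052/0.068 = 47.21354
P_0 = D_1/(1+r)^1 + D_2/(1+r)^2 + TV/(1+r)^2
    = 2.51212 + 2.67404 + 40.03196 = 45.21812

£45.22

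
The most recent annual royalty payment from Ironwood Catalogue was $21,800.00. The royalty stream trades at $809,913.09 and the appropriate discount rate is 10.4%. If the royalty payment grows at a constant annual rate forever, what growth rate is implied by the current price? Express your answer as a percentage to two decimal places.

P = D₀(1+g)/(r−g) ⇒ P(r−g) = D₀(1+g) ⇒ g(P+D₀) = P·r − D₀
g = (P·r − D₀)/(P + D₀) = ($809,913.09×0.104 − $21,800.00) / ($809,913.09 + $21,800.00) = 0.075063

7.51%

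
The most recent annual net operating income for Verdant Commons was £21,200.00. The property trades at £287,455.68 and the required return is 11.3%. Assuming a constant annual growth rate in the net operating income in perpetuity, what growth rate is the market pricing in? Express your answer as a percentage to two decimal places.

3.66%

P = D₀(1+g)/(r−g) ⇒ P(r−g) = D₀(1+g) ⇒ g(P+D₀) = P·r − D₀
g = (P·r − D₀)/(P + D₀) = (£287,455.68×0.113 − £21,200.00) / (£287,455.68 + £21,200.00) = 0.036554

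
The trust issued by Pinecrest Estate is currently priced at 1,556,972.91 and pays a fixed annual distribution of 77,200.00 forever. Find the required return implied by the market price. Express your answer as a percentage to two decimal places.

4.96%

P = C/r ⇒ r = C/P = 77,200.00/1,556,972.91 = 0.049583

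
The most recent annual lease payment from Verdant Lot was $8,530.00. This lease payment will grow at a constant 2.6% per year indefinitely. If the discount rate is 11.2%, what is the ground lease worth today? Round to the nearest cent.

D₁ = D₀ × (1 + g) = $8,530.00 × 1.026 = $8,751.7800
Growing perpetuity: P = D₁ / (r − g) = $8,751.7800 / (0.112 − 0.026) = $101,764.88

$101764.88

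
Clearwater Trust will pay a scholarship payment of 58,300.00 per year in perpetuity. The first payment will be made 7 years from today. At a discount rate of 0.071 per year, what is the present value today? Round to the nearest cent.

544093.30

Value at end of year 6: C / r = 58,300.00 / 0.071 = 821,126.7606
Discount to today: PV = 821,126.7606 / (1 + 0.071)^6 = 821,126.7606 / 1.509165 = 544,093.30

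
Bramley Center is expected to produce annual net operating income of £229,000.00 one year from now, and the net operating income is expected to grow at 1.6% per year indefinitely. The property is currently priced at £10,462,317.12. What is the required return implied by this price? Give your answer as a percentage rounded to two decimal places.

3.79%

P = D₁/(r − g) ⇒ r = D₁/P + g = £229,000.0000/£10,462,317.12 + 0.016 = 0.021888 + 0.016 = 0.037888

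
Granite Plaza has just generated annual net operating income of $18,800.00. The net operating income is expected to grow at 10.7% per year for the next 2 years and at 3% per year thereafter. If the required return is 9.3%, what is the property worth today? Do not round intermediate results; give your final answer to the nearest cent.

D_1 = 20811.60000
D_2 = 23038.44120
Terminal value at year 2: TV = D_2×(1+g_2)/(r−g_2) = 23729.59444/0.063 = 376660.22914
P_0 = D_1/(1+r)^1 + D_2/(1+r)^2 + TV/(1+r)^2
    = 19040.80512 + 19284.69467 + 315289.45250 = 353614.95229

$353614.95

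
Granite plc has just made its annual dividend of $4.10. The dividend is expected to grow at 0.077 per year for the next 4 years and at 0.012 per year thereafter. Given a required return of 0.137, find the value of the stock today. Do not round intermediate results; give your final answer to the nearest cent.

D_1 = 4.41570
D_2 = 4.75571
D_3 = 5.12190
D_4 = 5.51628
Terminal value at year 4: TV = D_4×(1+g_2)/(r−g_2) = 5.58248/0.125 = 44.65984
P_0 = D_1/(1+r)^1 + D_2/(1+r)^2 + D_3/(1+r)^3 + D_4/(1+r)^4 + TV/(1+r)^4
    = 3.88364 + 3.67870 + 3.48457 + 3.30069 + 26.72239 = 41.07000

$41.07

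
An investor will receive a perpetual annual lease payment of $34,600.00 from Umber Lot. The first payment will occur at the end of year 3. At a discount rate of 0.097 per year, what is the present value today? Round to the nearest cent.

Value at end of year 2: C / r = $34,600.00 / 0.097 = $356,701.0309
Discount to today: PV = $356,701.0309 / (1 + 0.097)^2 = $356,701.0309 / 1.203409 = $296,408.81

$296408.81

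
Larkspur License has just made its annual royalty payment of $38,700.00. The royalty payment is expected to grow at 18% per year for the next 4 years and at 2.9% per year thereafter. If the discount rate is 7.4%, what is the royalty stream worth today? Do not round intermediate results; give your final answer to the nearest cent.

$1486465.04

D_1 = 45666.00000
D_2 = 53885.88000
D_3 = 63585.33840
D_4 = 75030.69931
Terminal value at year 4: TV = D_4×(1+g_2)/(r−g_2) = 77206.58959/0.045 = 1715701.99093
P_0 = D_1/(1+r)^1 + D_2/(1+r)^2 + D_3/(1+r)^3 + D_4/(1+r)^4 + TV/(1+r)^4
    = 42519.55307 + 46716.08252 + 51326.79457 + 56392.56760 + 1289510.04568 = 1486465.04345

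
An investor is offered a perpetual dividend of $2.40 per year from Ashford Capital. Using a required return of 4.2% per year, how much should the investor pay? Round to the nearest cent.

Level perpetuity: PV = C / r = $2.40 / 0.042 = $57.14

$57.14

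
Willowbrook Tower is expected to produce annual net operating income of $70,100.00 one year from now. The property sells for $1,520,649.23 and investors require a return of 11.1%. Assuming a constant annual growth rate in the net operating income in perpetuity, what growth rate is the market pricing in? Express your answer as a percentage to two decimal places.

6.49%

P = D₁/(r−g) ⇒ g = r − D₁/P = 0.111 − $70,100.00/$1,520,649.23 = 0.064901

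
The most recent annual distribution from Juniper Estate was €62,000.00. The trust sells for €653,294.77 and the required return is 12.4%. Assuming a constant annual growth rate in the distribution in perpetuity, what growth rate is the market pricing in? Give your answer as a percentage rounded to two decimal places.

2.66%

P = D₀(1+g)/(r−g) ⇒ P(r−g) = D₀(1+g) ⇒ g(P+D₀) = P·r − D₀
g = (P·r − D₀)/(P + D₀) = (€653,294.77×0.124 − €62,000.00) / (€653,294.77 + €62,000.00) = 0.026574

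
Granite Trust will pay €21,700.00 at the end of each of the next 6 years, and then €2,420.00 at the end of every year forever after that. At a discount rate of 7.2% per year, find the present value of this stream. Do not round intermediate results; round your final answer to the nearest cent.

€124945.33

PV of 6-year annuity: €21,700.00 × [1 − (1+0.072)^−6] / 0.072 = 102798.36327
Perpetuity value at year 6: €2,420.00 / 0.072 = 33611.11111
PV of perpetuity: 33611.11111 / (1+0.072)^6 = 22146.96184
Total PV = 102798.36327 + 22146.96184 = 124945.32511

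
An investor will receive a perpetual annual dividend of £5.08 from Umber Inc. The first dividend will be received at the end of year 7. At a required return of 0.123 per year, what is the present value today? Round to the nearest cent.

Value at end of year 6: C / r = £5.08 / 0.123 = £41.3008
Discount to today: PV = £41.3008 / (1 + 0.123)^6 = £41.3008 / 2.005758 = £20.59

£20.59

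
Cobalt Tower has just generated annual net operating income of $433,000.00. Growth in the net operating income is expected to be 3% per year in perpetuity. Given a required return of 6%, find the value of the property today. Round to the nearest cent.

D₁ = D₀ × (1 + g) = $433,000.00 × 1.03 = $445,990.0000
Growing perpetuity: P = D₁ / (r − g) = $445,990.0000 / (0.06 − 0.03) = $14,866,333.33

$14866333.33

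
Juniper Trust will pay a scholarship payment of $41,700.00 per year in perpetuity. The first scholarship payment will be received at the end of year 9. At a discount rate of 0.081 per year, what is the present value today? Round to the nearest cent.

Value at end of year 8: C / r = $41,700.00 / 0.081 = $514,814.8148
Discount to today: PV = $514,814.8148 / (1 + 0.081)^8 = $514,814.8148 / 1.864685 = $276,086.70

$276086.70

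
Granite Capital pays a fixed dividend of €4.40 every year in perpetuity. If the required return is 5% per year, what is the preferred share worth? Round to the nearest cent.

Level perpetuity: PV = C / r = €4.40 / 0.05 = €88.00

€88.00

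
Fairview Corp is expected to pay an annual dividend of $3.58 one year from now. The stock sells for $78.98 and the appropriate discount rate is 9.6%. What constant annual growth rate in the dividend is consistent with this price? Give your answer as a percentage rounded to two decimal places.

P = D₁/(r−g) ⇒ g = r − D₁/P = 0.096 − $3.58/$78.98 = 0.050672

5.07%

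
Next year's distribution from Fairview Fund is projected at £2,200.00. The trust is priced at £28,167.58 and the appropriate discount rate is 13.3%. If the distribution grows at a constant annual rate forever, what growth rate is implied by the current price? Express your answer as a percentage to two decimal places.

P = D₁/(r−g) ⇒ g = r − D₁/P = 0.133 − £2,200.00/£28,167.58 = 0.054896

5.49%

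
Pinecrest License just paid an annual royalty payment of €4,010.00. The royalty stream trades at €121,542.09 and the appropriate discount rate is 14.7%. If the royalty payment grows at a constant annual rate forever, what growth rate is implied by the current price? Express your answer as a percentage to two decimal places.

11.04%

P = D₀(1+g)/(r−g) ⇒ P(r−g) = D₀(1+g) ⇒ g(P+D₀) = P·r − D₀
g = (P·r − D₀)/(P + D₀) = (€121,542.09×0.147 − €4,010.00) / (€121,542.09 + €4,010.00) = 0.110366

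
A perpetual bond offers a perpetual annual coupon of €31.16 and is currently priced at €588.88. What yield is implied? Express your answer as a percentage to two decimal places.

P = C/r ⇒ r = C/P = €31.16/€588.88 = 0.052914

5.29%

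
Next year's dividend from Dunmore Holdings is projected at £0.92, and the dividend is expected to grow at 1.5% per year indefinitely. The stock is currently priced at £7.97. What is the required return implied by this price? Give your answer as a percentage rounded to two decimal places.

13.04%

P = D₁/(r − g) ⇒ r = D₁/P + g = £0.9200/£7.97 + 0.015 = 0.115433 + 0.015 = 0.130433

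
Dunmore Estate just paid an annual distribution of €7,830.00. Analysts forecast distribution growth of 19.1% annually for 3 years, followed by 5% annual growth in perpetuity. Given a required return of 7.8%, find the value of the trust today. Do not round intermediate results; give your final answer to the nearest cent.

€424746.67

D_1 = 9325.53000
D_2 = 11106.70623
D_3 = 13228.08712
Terminal value at year 3: TV = D_3×(1+g_2)/(r−g_2) = 13889.49148/0.028 = 496053.26700
P_0 = D_1/(1+r)^1 + D_2/(1+r)^2 + D_3/(1+r)^3 + TV/(1+r)^3
    = 8650.76994 + 9557.57607 + 10559.43701 + 395978.88797 = 424746.67100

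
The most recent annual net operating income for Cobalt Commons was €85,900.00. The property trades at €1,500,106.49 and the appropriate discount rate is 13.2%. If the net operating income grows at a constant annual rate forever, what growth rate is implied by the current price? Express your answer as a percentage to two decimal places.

P = D₀(1+g)/(r−g) ⇒ P(r−g) = D₀(1+g) ⇒ g(P+D₀) = P·r − D₀
g = (P·r − D₀)/(P + D₀) = (€1,500,106.49×0.132 − €85,900.00) / (€1,500,106.49 + €85,900.00) = 0.070690

7.07%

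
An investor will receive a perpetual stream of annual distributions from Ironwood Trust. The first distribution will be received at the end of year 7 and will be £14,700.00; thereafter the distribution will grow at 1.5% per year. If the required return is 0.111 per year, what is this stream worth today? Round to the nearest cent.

Value at end of year 6: C₁ / (r − g) = £14,700.00 / (0.111 − 0.015) = £153,125.0000
Discount to today: PV = £153,125.0000 / (1 + 0.111)^6 = £153,125.0000 / 1.880548 = £81,425.75

£81425.75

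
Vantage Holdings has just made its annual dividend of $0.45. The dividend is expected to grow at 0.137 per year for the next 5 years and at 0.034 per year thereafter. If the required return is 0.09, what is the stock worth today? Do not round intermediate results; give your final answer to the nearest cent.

$12.82

D_1 = 0.51165
D_2 = 0.58175
D_3 = 0.66145
D_4 = 0.75206
D_5 = 0.85510
Terminal value at year 5: TV = D_5×(1+g_2)/(r−g_2) = 0.88417/0.056 = 15.78874
P_0 = D_1/(1+r)^1 + D_2/(1+r)^2 + D_3/(1+r)^3 + D_4/(1+r)^4 + D_5/(1+r)^5 + TV/(1+r)^5
    = 0.46940 + 0.48964 + 0.51076 + 0.53278 + 0.55575 + 10.26159 = 12.81993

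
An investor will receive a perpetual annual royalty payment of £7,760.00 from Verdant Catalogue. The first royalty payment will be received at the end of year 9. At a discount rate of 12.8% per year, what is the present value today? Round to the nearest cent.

£23130.18

Value at end of year 8: C / r = £7,760.00 / 0.128 = £60,625.0000
Discount to today: PV = £60,625.0000 / (1 + 0.128)^8 = £60,625.0000 / 2.621035 = £23,130.18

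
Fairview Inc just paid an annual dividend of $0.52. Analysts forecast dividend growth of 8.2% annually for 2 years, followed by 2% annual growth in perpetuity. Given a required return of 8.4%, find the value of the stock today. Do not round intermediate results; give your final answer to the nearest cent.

D_1 = 0.56264
D_2 = 0.60878
Terminal value at year 2: TV = D_2×(1+g_2)/(r−g_2) = 0.62095/0.064 = 9.70238
P_0 = D_1/(1+r)^1 + D_2/(1+r)^2 + TV/(1+r)^2
    = 0.51904 + 0.51808 + 8.25695 = 9.29407

$9.29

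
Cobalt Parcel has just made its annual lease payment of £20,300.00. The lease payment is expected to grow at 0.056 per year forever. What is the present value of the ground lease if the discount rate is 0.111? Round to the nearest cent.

D₁ = D₀ × (1 + g) = £20,300.00 × 1.056 = £21,436.8000
Growing perpetuity: P = D₁ / (r − g) = £21,436.8000 / (0.111 − 0.056) = £389,760.00

£389760.00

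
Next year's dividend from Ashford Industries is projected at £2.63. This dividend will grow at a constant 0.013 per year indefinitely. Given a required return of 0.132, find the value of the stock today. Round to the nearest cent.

Growing perpetuity: P = D₁ / (r − g) = £2.6300 / (0.132 − 0.013) = £22.10

£22.10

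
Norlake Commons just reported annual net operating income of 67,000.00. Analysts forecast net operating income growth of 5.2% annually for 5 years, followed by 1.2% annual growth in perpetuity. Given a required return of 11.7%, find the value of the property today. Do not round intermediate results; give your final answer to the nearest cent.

D_1 = 70484.00000
D_2 = 74149.16800
D_3 = 78004.92474
D_4 = 82061.18082
D_5 = 86328.36223
Terminal value at year 5: TV = D_5×(1+g_2)/(r−g_2) = 87364.30257/0.105 = 832040.97687
P_0 = D_1/(1+r)^1 + D_2/(1+r)^2 + D_3/(1+r)^3 + D_4/(1+r)^4 + D_5/(1+r)^5 + TV/(1+r)^5
    = 63101.16383 + 59429.20712 + 55970.92738 + 52713.89043 + 49646.38561 + 478496.59277 = 759358.16715

759358.17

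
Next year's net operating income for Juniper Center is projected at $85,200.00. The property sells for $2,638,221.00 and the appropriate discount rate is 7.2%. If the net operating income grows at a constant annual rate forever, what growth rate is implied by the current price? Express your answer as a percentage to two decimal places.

P = D₁/(r−g) ⇒ g = r − D₁/P = 0.072 − $85,200.00/$2,638,221.00 = 0.039706

3.97%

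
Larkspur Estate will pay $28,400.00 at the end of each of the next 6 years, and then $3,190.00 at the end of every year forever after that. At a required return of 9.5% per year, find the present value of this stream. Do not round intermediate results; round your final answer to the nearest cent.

$145002.75

PV of 6-year annuity: $28,400.00 × [1 − (1+0.095)^−6] / 0.095 = 125523.04067
Perpetuity value at year 6: $3,190.00 / 0.095 = 33578.94737
PV of perpetuity: 33578.94737 / (1+0.095)^6 = 19479.70442
Total PV = 125523.04067 + 19479.70442 = 145002.74509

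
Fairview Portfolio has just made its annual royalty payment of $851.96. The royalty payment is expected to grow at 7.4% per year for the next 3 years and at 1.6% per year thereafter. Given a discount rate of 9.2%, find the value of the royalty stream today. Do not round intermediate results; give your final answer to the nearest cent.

$13307.92

D_1 = 915.00504
D_2 = 982.71541
D_3 = 1055.43635
Terminal value at year 3: TV = D_3×(1+g_2)/(r−g_2) = 1072.32334/0.076 = 14109.51757
P_0 = D_1/(1+r)^1 + D_2/(1+r)^2 + D_3/(1+r)^3 + TV/(1+r)^3
    = 837.91670 + 824.10489 + 810.52074 + 10835.38256 = 13307.92490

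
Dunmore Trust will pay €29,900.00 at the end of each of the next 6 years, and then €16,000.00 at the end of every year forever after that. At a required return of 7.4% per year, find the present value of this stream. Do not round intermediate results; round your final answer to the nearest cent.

PV of 6-year annuity: €29,900.00 × [1 − (1+0.074)^−6] / 0.074 = 140776.53282
Perpetuity value at year 6: €16,000.00 / 0.074 = 216216.21622
PV of perpetuity: 216216.21622 / (1+0.074)^6 = 140884.29230
Total PV = 140776.53282 + 140884.29230 = 281660.82512

€281660.83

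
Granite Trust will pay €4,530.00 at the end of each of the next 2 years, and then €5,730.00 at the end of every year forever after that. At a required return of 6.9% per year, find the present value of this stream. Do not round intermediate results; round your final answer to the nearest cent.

€80870.85

PV of 2-year annuity: €4,530.00 × [1 − (1+0.069)^−2] / 0.069 = 8201.68872
Perpetuity value at year 2: €5,730.00 / 0.069 = 83043.47826
PV of perpetuity: 83043.47826 / (1+0.069)^2 = 72669.15677
Total PV = 8201.68872 + 72669.15677 = 80870.84549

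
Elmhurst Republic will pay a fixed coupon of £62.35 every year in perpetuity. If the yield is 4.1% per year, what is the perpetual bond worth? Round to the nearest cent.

£1520.73

Level perpetuity: PV = C / r = £62.35 / 0.041 = £1,520.73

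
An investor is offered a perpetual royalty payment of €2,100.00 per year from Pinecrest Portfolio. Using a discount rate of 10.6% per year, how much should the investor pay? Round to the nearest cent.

Level perpetuity: PV = C / r = €2,100.00 / 0.106 = €19,811.32

€19811.32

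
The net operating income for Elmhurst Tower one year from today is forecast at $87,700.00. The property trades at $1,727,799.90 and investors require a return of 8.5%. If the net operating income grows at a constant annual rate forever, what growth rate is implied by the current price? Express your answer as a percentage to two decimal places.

3.42%

P = D₁/(r−g) ⇒ g = r − D₁/P = 0.085 − $87,700.00/$1,727,799.90 = 0.034242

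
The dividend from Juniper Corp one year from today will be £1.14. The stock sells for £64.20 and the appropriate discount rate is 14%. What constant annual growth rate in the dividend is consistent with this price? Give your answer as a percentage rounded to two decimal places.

12.22%

P = D₁/(r−g) ⇒ g = r − D₁/P = 0.14 − £1.14/£64.20 = 0.122243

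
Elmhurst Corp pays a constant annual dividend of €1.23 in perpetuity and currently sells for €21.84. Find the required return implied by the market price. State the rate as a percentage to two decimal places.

P = C/r ⇒ r = C/P = €1.23/€21.84 = 0.056319

5.63%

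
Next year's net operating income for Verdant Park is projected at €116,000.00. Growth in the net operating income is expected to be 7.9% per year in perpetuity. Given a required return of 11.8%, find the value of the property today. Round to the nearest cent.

Growing perpetuity: P = D₁ / (r − g) = €116,000.0000 / (0.118 − 0.079) = €2,974,358.97

€2974358.97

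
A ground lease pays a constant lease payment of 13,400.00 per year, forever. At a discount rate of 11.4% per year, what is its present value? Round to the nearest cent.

Level perpetuity: PV = C / r = 13,400.00 / 0.114 = 117,543.86

117543.86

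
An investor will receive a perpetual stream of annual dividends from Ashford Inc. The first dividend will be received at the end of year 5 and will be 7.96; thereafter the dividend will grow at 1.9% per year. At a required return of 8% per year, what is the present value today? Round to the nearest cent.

Value at end of year 4: C₁ / (r − g) = 7.96 / (0.08 − 0.019) = 130.4918
Discount to today: PV = 130.4918 / (1 + 0.08)^4 = 130.4918 / 1.360489 = 95.92

95.92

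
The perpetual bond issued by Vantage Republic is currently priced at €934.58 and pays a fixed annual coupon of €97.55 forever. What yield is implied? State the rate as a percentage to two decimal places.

P = C/r ⇒ r = C/P = €97.55/€934.58 = 0.104378

10.44%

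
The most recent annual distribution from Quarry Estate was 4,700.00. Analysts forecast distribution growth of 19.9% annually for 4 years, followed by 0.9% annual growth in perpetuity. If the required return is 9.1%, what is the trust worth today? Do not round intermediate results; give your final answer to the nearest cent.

108299.60

D_1 = 5635.30000
D_2 = 6756.72470
D_3 = 8101.31292
D_4 = 9713.47419
Terminal value at year 4: TV = D_4×(1+g_2)/(r−g_2) = 9800.89545/0.082 = 119523.11528
P_0 = D_1/(1+r)^1 + D_2/(1+r)^2 + D_3/(1+r)^3 + D_4/(1+r)^4 + TV/(1+r)^4
    = 5165.26123 + 5676.57948 + 6238.51402 + 6856.07545 + 84363.17225 = 108299.60242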